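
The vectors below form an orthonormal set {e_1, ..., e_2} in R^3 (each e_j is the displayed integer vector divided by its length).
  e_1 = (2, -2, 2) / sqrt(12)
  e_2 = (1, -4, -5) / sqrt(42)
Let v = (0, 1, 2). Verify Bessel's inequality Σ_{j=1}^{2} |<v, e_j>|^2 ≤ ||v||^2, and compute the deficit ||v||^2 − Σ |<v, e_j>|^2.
Σ |<v, e_j>|^2 = 5; ||v||^2 = 5; deficit = 0

Write each e_j = u_j / sqrt(<u_j, u_j>) where u_j is the displayed integer vector. Then <v, e_j> = <v, u_j> / sqrt(<u_j, u_j>), so |<v, e_j>|^2 = <v, u_j>^2 / <u_j, u_j>.
Coefficients: <v, e_1> = 2/sqrt(12), <v, e_2> = -14/sqrt(42).
Square and sum: Σ |<v, e_j>|^2 = 5.
Compute ||v||^2 = v·v = 5.
Deficit = 5 − 5 = 0 ≥ 0, confirming Bessel's inequality. (The deficit equals ||v − Σ <v,e_j> e_j||^2, the squared distance from v to span{e_j}.)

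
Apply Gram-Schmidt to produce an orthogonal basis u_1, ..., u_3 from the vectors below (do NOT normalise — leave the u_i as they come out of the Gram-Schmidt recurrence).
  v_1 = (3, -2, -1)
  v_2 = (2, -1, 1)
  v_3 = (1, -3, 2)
Orthogonal basis:
  u_1 = (3, -2, -1)
  u_2 = (1/2, 0, 3/2)
  u_3 = (-6/5, -2, 2/5)

Apply the Gram-Schmidt recurrence
  u_1 = v_1
  u_i = v_i − Σ_{j<i} ((v_i · u_j) / (u_j · u_j)) · u_j.

Step by step this gives:
  u_1 = (3, -2, -1)
  u_2 = (1/2, 0, 3/2)
  u_3 = (-6/5, -2, 2/5)

Orthogonality check:
  u_2 · u_1 = 0 (should be 0)
  u_3 · u_1 = 0 (should be 0)
  u_3 · u_2 = 0 (should be 0)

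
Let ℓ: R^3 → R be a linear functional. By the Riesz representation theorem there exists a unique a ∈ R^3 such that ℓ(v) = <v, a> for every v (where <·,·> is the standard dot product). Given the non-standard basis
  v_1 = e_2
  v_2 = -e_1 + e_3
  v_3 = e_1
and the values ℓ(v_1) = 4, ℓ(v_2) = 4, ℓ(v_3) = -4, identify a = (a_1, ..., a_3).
a = (-4, 4, 0)

Write a = (a_1, ..., a_3) in the standard basis. For each basis vector v_i, ℓ(v_i) = <v_i, a> is a linear equation in the a_j's. Collect the n equations into a matrix system V a = ℓ, where row i of V is v_i (expressed in the standard basis). Since V is invertible (lower-triangular with 1s on the diagonal, up to permutation), solve by back-substitution:
  V =
[[0, 1, 0],
 [-1, 0, 1],
 [1, 0, 0]]
  V a = (4, 4, -4)
Solving gives a = (-4, 4, 0).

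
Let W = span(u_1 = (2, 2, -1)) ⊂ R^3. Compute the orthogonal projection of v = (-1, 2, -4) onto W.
proj_W(v) = (4/3, 4/3, -2/3)

Set up U = [u_1 | ... | u_1] ∈ R^(3×1). The projector onto W = col(U) is P = U (U^T U)^(-1) U^T.
Compute U^T U =
  [9],
and U^T v = (6).
Solve U^T U · c = U^T v for the coefficients: c = (2/3). The projection is proj_W(v) = U c.
Check: (v - proj_W(v)) · u_1 = 0  (should be 0).
Result: proj_W(v) = (4/3, 4/3, -2/3).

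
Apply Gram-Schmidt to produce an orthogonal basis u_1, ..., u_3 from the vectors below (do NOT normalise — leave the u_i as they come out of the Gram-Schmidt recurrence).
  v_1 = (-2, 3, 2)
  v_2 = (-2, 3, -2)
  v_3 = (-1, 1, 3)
Orthogonal basis:
  u_1 = (-2, 3, 2)
  u_2 = (-16/17, 24/17, -52/17)
  u_3 = (-3/13, -2/13, 0)

Apply the Gram-Schmidt recurrence
  u_1 = v_1
  u_i = v_i − Σ_{j<i} ((v_i · u_j) / (u_j · u_j)) · u_j.

Step by step this gives:
  u_1 = (-2, 3, 2)
  u_2 = (-16/17, 24/17, -52/17)
  u_3 = (-3/13, -2/13, 0)

Orthogonality check:
  u_2 · u_1 = 0 (should be 0)
  u_3 · u_1 = 0 (should be 0)
  u_3 · u_2 = 0 (should be 0)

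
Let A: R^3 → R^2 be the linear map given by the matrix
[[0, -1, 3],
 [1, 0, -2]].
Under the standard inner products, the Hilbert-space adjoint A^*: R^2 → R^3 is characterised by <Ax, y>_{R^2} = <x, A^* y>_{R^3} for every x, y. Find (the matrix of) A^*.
A^* = A^T =
[[0, 1],
 [-1, 0],
 [3, -2]]

For real matrices with standard dot products, the defining identity <Ax, y> = <x, A^* y> gives (Ax)^T y = x^T (A^*) y, i.e. x^T A^T y = x^T (A^*) y. Since this holds for all x, y, we must have A^* = A^T. Therefore
A^* =
[[0, 1],
 [-1, 0],
 [3, -2]].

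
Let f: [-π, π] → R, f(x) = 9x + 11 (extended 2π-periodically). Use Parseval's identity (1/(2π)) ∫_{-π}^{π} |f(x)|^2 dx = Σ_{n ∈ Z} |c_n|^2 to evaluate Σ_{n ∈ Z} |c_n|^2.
Σ |c_n|^2 = 27π^2 + 121

Expand and integrate term by term over [-π, π]:
  ∫ (9x)^2 dx = 81·(2π^3/3); ∫ 2·9·(11)·x dx = 0 (odd integrand); ∫ 11^2 dx = 121·2π.
So (1/(2π)) ∫_{-π}^{π} (9x + 11)^2 dx = 81π^2/3 + 121 = 27π^2 + 121.
Parseval ⇒ Σ |c_n|^2 = 27π^2 + 121.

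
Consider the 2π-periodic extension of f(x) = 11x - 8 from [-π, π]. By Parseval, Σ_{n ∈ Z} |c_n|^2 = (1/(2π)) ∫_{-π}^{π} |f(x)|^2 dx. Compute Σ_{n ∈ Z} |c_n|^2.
Σ |c_n|^2 = 121π^2/3 + 64

Expand and integrate term by term over [-π, π]:
  ∫ (11x)^2 dx = 121·(2π^3/3); ∫ 2·11·(-8)·x dx = 0 (odd integrand); ∫ (-8)^2 dx = 64·2π.
So (1/(2π)) ∫_{-π}^{π} (11x - 8)^2 dx = 121π^2/3 + 64 = 121π^2/3 + 64.
Parseval ⇒ Σ |c_n|^2 = 121π^2/3 + 64.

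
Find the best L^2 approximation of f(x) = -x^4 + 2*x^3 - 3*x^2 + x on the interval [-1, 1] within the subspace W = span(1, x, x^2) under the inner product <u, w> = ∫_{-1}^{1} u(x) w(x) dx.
g(x) = -27*x^2/7 + 11*x/5 + 3/35

The best approximation g ∈ W is the orthogonal projection of f onto W. Writing g = a_0 + a_1 x + a_2 x^2, the coefficients solve the normal equations G · a = b where
  G_{ij} = <φ_i, φ_j> and b_i = <f, φ_i>, with φ_0 = 1, φ_1 = x, φ_2 = x^2.
G =
  [2, 0, 2/3]
  [0, 2/3, 0]
  [2/3, 0, 2/5],
b = (-12/5, 22/15, -52/35).
Solving gives a_0 = 3/35, a_1 = 11/5, a_2 = -27/7, so
  g(x) = -27*x^2/7 + 11*x/5 + 3/35.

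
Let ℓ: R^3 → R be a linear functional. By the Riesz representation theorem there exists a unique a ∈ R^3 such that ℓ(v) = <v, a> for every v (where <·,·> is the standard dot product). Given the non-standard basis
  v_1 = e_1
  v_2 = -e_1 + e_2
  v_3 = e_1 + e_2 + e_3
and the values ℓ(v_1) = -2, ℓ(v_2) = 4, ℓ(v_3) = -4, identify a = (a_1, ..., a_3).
a = (-2, 2, -4)

Write a = (a_1, ..., a_3) in the standard basis. For each basis vector v_i, ℓ(v_i) = <v_i, a> is a linear equation in the a_j's. Collect the n equations into a matrix system V a = ℓ, where row i of V is v_i (expressed in the standard basis). Since V is invertible (lower-triangular with 1s on the diagonal, up to permutation), solve by back-substitution:
  V =
[[1, 0, 0],
 [-1, 1, 0],
 [1, 1, 1]]
  V a = (-2, 4, -4)
Solving gives a = (-2, 2, -4).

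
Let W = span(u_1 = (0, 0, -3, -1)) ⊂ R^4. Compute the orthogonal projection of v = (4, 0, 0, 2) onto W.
proj_W(v) = (0, 0, 3/5, 1/5)

Set up U = [u_1 | ... | u_1] ∈ R^(4×1). The projector onto W = col(U) is P = U (U^T U)^(-1) U^T.
Compute U^T U =
  [10],
and U^T v = (-2).
Solve U^T U · c = U^T v for the coefficients: c = (-1/5). The projection is proj_W(v) = U c.
Check: (v - proj_W(v)) · u_1 = 0  (should be 0).
Result: proj_W(v) = (0, 0, 3/5, 1/5).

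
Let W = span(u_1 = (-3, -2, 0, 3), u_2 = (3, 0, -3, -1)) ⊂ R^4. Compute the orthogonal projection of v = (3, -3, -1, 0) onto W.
proj_W(v) = (423/274, -87/137, -342/137, 33/274)

Set up U = [u_1 | ... | u_2] ∈ R^(4×2). The projector onto W = col(U) is P = U (U^T U)^(-1) U^T.
Compute U^T U =
  [22, -12]
  [-12, 19],
and U^T v = (-3, 12).
Solve U^T U · c = U^T v for the coefficients: c = (87/274, 114/137). The projection is proj_W(v) = U c.
Check: (v - proj_W(v)) · u_1 = 0  (should be 0).
Check: (v - proj_W(v)) · u_2 = 0  (should be 0).
Result: proj_W(v) = (423/274, -87/137, -342/137, 33/274).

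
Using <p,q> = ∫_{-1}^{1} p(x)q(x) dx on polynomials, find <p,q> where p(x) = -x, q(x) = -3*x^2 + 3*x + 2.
<p,q> = -2

Expand the product: p(x)·q(x) = 3*x^3 - 3*x^2 - 2*x.
∫_{-1}^{1} of each monomial x^k gives [2/(k+1) if k even, 0 if k odd]. Integrating term-by-term (or equivalently evaluating the antiderivative F(x) = 3*x^4/4 - x^3 - x^2 at the endpoints):
  F(1) − F(−1) = -5/4 − (3/4) = -2.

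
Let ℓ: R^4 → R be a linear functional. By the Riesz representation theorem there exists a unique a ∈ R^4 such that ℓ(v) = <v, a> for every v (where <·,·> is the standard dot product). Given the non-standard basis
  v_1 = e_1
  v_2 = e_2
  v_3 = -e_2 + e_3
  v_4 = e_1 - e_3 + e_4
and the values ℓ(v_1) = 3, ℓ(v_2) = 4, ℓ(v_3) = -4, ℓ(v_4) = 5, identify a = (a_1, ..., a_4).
a = (3, 4, 0, 2)

Write a = (a_1, ..., a_4) in the standard basis. For each basis vector v_i, ℓ(v_i) = <v_i, a> is a linear equation in the a_j's. Collect the n equations into a matrix system V a = ℓ, where row i of V is v_i (expressed in the standard basis). Since V is invertible (lower-triangular with 1s on the diagonal, up to permutation), solve by back-substitution:
  V =
[[1, 0, 0, 0],
 [0, 1, 0, 0],
 [0, -1, 1, 0],
 [1, 0, -1, 1]]
  V a = (3, 4, -4, 5)
Solving gives a = (3, 4, 0, 2).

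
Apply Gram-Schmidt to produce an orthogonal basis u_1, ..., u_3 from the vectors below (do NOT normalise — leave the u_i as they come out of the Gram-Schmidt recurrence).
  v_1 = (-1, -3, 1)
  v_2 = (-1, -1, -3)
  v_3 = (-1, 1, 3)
Orthogonal basis:
  u_1 = (-1, -3, 1)
  u_2 = (-10/11, -8/11, -34/11)
  u_3 = (-5/3, 2/3, 1/3)

Apply the Gram-Schmidt recurrence
  u_1 = v_1
  u_i = v_i − Σ_{j<i} ((v_i · u_j) / (u_j · u_j)) · u_j.

Step by step this gives:
  u_1 = (-1, -3, 1)
  u_2 = (-10/11, -8/11, -34/11)
  u_3 = (-5/3, 2/3, 1/3)

Orthogonality check:
  u_2 · u_1 = 0 (should be 0)
  u_3 · u_1 = 0 (should be 0)
  u_3 · u_2 = 0 (should be 0)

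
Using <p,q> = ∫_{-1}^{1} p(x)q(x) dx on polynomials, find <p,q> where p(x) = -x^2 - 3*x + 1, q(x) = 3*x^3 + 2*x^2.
<p,q> = -46/15

Expand the product: p(x)·q(x) = -3*x^5 - 11*x^4 - 3*x^3 + 2*x^2.
∫_{-1}^{1} of each monomial x^k gives [2/(k+1) if k even, 0 if k odd]. Integrating term-by-term (or equivalently evaluating the antiderivative F(x) = -x^6/2 - 11*x^5/5 - 3*x^4/4 + 2*x^3/3 at the endpoints):
  F(1) − F(−1) = -167/60 − (17/60) = -46/15.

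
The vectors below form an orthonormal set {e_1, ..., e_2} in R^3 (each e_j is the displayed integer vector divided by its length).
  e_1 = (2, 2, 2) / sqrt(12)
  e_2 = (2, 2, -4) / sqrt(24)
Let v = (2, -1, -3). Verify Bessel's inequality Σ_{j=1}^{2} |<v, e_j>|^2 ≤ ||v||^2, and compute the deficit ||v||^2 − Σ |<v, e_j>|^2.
Σ |<v, e_j>|^2 = 19/2; ||v||^2 = 14; deficit = 9/2

Write each e_j = u_j / sqrt(<u_j, u_j>) where u_j is the displayed integer vector. Then <v, e_j> = <v, u_j> / sqrt(<u_j, u_j>), so |<v, e_j>|^2 = <v, u_j>^2 / <u_j, u_j>.
Coefficients: <v, e_1> = -4/sqrt(12), <v, e_2> = 14/sqrt(24).
Square and sum: Σ |<v, e_j>|^2 = 19/2.
Compute ||v||^2 = v·v = 14.
Deficit = 14 − 19/2 = 9/2 ≥ 0, confirming Bessel's inequality. (The deficit equals ||v − Σ <v,e_j> e_j||^2, the squared distance from v to span{e_j}.)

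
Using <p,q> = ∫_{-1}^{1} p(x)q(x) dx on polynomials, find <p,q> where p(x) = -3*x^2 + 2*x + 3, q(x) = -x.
<p,q> = -4/3

Expand the product: p(x)·q(x) = 3*x^3 - 2*x^2 - 3*x.
∫_{-1}^{1} of each monomial x^k gives [2/(k+1) if k even, 0 if k odd]. Integrating term-by-term (or equivalently evaluating the antiderivative F(x) = 3*x^4/4 - 2*x^3/3 - 3*x^2/2 at the endpoints):
  F(1) − F(−1) = -17/12 − (-1/12) = -4/3.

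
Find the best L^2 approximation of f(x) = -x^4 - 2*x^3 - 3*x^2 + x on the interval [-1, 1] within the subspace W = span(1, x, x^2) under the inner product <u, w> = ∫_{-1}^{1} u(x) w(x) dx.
g(x) = -27*x^2/7 - x/5 + 3/35

The best approximation g ∈ W is the orthogonal projection of f onto W. Writing g = a_0 + a_1 x + a_2 x^2, the coefficients solve the normal equations G · a = b where
  G_{ij} = <φ_i, φ_j> and b_i = <f, φ_i>, with φ_0 = 1, φ_1 = x, φ_2 = x^2.
G =
  [2, 0, 2/3]
  [0, 2/3, 0]
  [2/3, 0, 2/5],
b = (-12/5, -2/15, -52/35).
Solving gives a_0 = 3/35, a_1 = -1/5, a_2 = -27/7, so
  g(x) = -27*x^2/7 - x/5 + 3/35.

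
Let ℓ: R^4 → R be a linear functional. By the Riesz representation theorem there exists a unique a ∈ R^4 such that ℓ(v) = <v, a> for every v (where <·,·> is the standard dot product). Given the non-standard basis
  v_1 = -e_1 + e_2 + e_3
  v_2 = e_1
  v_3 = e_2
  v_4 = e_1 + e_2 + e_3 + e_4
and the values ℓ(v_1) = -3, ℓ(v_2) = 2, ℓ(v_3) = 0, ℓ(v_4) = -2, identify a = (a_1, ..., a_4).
a = (2, 0, -1, -3)

Write a = (a_1, ..., a_4) in the standard basis. For each basis vector v_i, ℓ(v_i) = <v_i, a> is a linear equation in the a_j's. Collect the n equations into a matrix system V a = ℓ, where row i of V is v_i (expressed in the standard basis). Since V is invertible (lower-triangular with 1s on the diagonal, up to permutation), solve by back-substitution:
  V =
[[-1, 1, 1, 0],
 [1, 0, 0, 0],
 [0, 1, 0, 0],
 [1, 1, 1, 1]]
  V a = (-3, 2, 0, -2)
Solving gives a = (2, 0, -1, -3).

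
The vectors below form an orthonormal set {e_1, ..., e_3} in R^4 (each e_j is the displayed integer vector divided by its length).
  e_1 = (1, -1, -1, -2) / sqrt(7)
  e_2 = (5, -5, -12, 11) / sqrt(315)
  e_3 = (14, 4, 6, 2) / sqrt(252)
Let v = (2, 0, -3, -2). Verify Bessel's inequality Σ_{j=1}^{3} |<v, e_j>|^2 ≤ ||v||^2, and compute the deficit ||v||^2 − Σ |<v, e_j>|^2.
Σ |<v, e_j>|^2 = 474/35; ||v||^2 = 17; deficit = 121/35

Write each e_j = u_j / sqrt(<u_j, u_j>) where u_j is the displayed integer vector. Then <v, e_j> = <v, u_j> / sqrt(<u_j, u_j>), so |<v, e_j>|^2 = <v, u_j>^2 / <u_j, u_j>.
Coefficients: <v, e_1> = 9/sqrt(7), <v, e_2> = 24/sqrt(315), <v, e_3> = 6/sqrt(252).
Square and sum: Σ |<v, e_j>|^2 = 474/35.
Compute ||v||^2 = v·v = 17.
Deficit = 17 − 474/35 = 121/35 ≥ 0, confirming Bessel's inequality. (The deficit equals ||v − Σ <v,e_j> e_j||^2, the squared distance from v to span{e_j}.)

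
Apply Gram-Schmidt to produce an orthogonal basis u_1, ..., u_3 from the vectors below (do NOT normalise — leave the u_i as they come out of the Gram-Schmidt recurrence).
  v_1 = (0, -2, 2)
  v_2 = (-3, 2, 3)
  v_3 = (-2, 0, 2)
Orthogonal basis:
  u_1 = (0, -2, 2)
  u_2 = (-3, 5/2, 5/2)
  u_3 = (-20/43, -12/43, -12/43)

Apply the Gram-Schmidt recurrence
  u_1 = v_1
  u_i = v_i − Σ_{j<i} ((v_i · u_j) / (u_j · u_j)) · u_j.

Step by step this gives:
  u_1 = (0, -2, 2)
  u_2 = (-3, 5/2, 5/2)
  u_3 = (-20/43, -12/43, -12/43)

Orthogonality check:
  u_2 · u_1 = 0 (should be 0)
  u_3 · u_1 = 0 (should be 0)
  u_3 · u_2 = 0 (should be 0)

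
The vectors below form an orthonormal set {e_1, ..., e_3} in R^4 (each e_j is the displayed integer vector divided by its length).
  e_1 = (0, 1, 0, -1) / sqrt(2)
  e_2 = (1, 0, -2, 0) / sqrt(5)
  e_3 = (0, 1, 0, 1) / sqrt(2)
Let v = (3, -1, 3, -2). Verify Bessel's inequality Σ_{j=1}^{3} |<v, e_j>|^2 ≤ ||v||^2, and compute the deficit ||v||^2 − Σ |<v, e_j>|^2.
Σ |<v, e_j>|^2 = 34/5; ||v||^2 = 23; deficit = 81/5

Write each e_j = u_j / sqrt(<u_j, u_j>) where u_j is the displayed integer vector. Then <v, e_j> = <v, u_j> / sqrt(<u_j, u_j>), so |<v, e_j>|^2 = <v, u_j>^2 / <u_j, u_j>.
Coefficients: <v, e_1> = 1/sqrt(2), <v, e_2> = -3/sqrt(5), <v, e_3> = -3/sqrt(2).
Square and sum: Σ |<v, e_j>|^2 = 34/5.
Compute ||v||^2 = v·v = 23.
Deficit = 23 − 34/5 = 81/5 ≥ 0, confirming Bessel's inequality. (The deficit equals ||v − Σ <v,e_j> e_j||^2, the squared distance from v to span{e_j}.)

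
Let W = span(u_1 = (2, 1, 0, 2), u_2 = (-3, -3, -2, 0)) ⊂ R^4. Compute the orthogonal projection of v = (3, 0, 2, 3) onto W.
proj_W(v) = (107/39, 58/39, 2/13, 98/39)

Set up U = [u_1 | ... | u_2] ∈ R^(4×2). The projector onto W = col(U) is P = U (U^T U)^(-1) U^T.
Compute U^T U =
  [9, -9]
  [-9, 22],
and U^T v = (12, -13).
Solve U^T U · c = U^T v for the coefficients: c = (49/39, -1/13). The projection is proj_W(v) = U c.
Check: (v - proj_W(v)) · u_1 = 0  (should be 0).
Check: (v - proj_W(v)) · u_2 = 0  (should be 0).
Result: proj_W(v) = (107/39, 58/39, 2/13, 98/39).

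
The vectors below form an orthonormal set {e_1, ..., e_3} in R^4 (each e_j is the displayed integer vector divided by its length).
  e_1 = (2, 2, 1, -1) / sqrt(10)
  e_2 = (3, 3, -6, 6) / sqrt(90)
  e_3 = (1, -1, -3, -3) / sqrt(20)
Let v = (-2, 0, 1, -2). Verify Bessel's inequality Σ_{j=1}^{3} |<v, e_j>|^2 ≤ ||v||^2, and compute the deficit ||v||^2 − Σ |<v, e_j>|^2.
Σ |<v, e_j>|^2 = 131/20; ||v||^2 = 9; deficit = 49/20

Write each e_j = u_j / sqrt(<u_j, u_j>) where u_j is the displayed integer vector. Then <v, e_j> = <v, u_j> / sqrt(<u_j, u_j>), so |<v, e_j>|^2 = <v, u_j>^2 / <u_j, u_j>.
Coefficients: <v, e_1> = -1/sqrt(10), <v, e_2> = -24/sqrt(90), <v, e_3> = 1/sqrt(20).
Square and sum: Σ |<v, e_j>|^2 = 131/20.
Compute ||v||^2 = v·v = 9.
Deficit = 9 − 131/20 = 49/20 ≥ 0, confirming Bessel's inequality. (The deficit equals ||v − Σ <v,e_j> e_j||^2, the squared distance from v to span{e_j}.)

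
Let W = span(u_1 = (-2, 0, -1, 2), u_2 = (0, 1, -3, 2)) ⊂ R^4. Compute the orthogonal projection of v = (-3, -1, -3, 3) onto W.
proj_W(v) = (-32/11, 3/11, -25/11, 38/11)

Set up U = [u_1 | ... | u_2] ∈ R^(4×2). The projector onto W = col(U) is P = U (U^T U)^(-1) U^T.
Compute U^T U =
  [9, 7]
  [7, 14],
and U^T v = (15, 14).
Solve U^T U · c = U^T v for the coefficients: c = (16/11, 3/11). The projection is proj_W(v) = U c.
Check: (v - proj_W(v)) · u_1 = 0  (should be 0).
Check: (v - proj_W(v)) · u_2 = 0  (should be 0).
Result: proj_W(v) = (-32/11, 3/11, -25/11, 38/11).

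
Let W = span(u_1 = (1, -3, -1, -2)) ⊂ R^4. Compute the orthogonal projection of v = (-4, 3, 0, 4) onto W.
proj_W(v) = (-7/5, 21/5, 7/5, 14/5)

Set up U = [u_1 | ... | u_1] ∈ R^(4×1). The projector onto W = col(U) is P = U (U^T U)^(-1) U^T.
Compute U^T U =
  [15],
and U^T v = (-21).
Solve U^T U · c = U^T v for the coefficients: c = (-7/5). The projection is proj_W(v) = U c.
Check: (v - proj_W(v)) · u_1 = 0  (should be 0).
Result: proj_W(v) = (-7/5, 21/5, 7/5, 14/5).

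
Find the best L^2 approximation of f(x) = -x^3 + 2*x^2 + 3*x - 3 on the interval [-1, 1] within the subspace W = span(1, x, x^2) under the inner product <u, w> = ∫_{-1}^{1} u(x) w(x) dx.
g(x) = 2*x^2 + 12*x/5 - 3

The best approximation g ∈ W is the orthogonal projection of f onto W. Writing g = a_0 + a_1 x + a_2 x^2, the coefficients solve the normal equations G · a = b where
  G_{ij} = <φ_i, φ_j> and b_i = <f, φ_i>, with φ_0 = 1, φ_1 = x, φ_2 = x^2.
G =
  [2, 0, 2/3]
  [0, 2/3, 0]
  [2/3, 0, 2/5],
b = (-14/3, 8/5, -6/5).
Solving gives a_0 = -3, a_1 = 12/5, a_2 = 2, so
  g(x) = 2*x^2 + 12*x/5 - 3.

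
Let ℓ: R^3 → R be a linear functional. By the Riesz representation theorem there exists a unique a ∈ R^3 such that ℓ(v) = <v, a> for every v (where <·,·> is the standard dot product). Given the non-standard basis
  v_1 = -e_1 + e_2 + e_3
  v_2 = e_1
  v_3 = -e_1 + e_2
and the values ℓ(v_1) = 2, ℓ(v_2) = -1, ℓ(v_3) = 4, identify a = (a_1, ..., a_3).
a = (-1, 3, -2)

Write a = (a_1, ..., a_3) in the standard basis. For each basis vector v_i, ℓ(v_i) = <v_i, a> is a linear equation in the a_j's. Collect the n equations into a matrix system V a = ℓ, where row i of V is v_i (expressed in the standard basis). Since V is invertible (lower-triangular with 1s on the diagonal, up to permutation), solve by back-substitution:
  V =
[[-1, 1, 1],
 [1, 0, 0],
 [-1, 1, 0]]
  V a = (2, -1, 4)
Solving gives a = (-1, 3, -2).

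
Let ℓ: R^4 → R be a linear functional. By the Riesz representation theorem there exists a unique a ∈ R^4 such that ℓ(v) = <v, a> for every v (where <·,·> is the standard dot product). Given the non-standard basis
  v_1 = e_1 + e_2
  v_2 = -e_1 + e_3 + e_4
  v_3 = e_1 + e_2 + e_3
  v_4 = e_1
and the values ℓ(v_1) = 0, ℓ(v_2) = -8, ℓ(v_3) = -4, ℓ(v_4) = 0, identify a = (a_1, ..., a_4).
a = (0, 0, -4, -4)

Write a = (a_1, ..., a_4) in the standard basis. For each basis vector v_i, ℓ(v_i) = <v_i, a> is a linear equation in the a_j's. Collect the n equations into a matrix system V a = ℓ, where row i of V is v_i (expressed in the standard basis). Since V is invertible (lower-triangular with 1s on the diagonal, up to permutation), solve by back-substitution:
  V =
[[1, 1, 0, 0],
 [-1, 0, 1, 1],
 [1, 1, 1, 0],
 [1, 0, 0, 0]]
  V a = (0, -8, -4, 0)
Solving gives a = (0, 0, -4, -4).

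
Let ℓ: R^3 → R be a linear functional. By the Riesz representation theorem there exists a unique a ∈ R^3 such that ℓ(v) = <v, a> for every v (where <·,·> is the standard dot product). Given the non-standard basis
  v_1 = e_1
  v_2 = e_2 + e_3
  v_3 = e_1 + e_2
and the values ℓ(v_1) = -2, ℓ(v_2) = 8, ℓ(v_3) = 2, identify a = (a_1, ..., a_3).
a = (-2, 4, 4)

Write a = (a_1, ..., a_3) in the standard basis. For each basis vector v_i, ℓ(v_i) = <v_i, a> is a linear equation in the a_j's. Collect the n equations into a matrix system V a = ℓ, where row i of V is v_i (expressed in the standard basis). Since V is invertible (lower-triangular with 1s on the diagonal, up to permutation), solve by back-substitution:
  V =
[[1, 0, 0],
 [0, 1, 1],
 [1, 1, 0]]
  V a = (-2, 8, 2)
Solving gives a = (-2, 4, 4).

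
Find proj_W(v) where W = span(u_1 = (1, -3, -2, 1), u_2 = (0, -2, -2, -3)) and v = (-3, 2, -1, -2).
proj_W(v) = (-181/206, 297/206, 58/103, -275/103)

Set up U = [u_1 | ... | u_2] ∈ R^(4×2). The projector onto W = col(U) is P = U (U^T U)^(-1) U^T.
Compute U^T U =
  [15, 7]
  [7, 17],
and U^T v = (-9, 4).
Solve U^T U · c = U^T v for the coefficients: c = (-181/206, 123/206). The projection is proj_W(v) = U c.
Check: (v - proj_W(v)) · u_1 = 0  (should be 0).
Check: (v - proj_W(v)) · u_2 = 0  (should be 0).
Result: proj_W(v) = (-181/206, 297/206, 58/103, -275/103).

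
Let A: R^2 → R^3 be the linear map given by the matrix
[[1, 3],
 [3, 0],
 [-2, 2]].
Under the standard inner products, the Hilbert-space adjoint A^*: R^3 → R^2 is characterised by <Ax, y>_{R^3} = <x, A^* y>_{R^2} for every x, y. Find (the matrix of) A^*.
A^* = A^T =
[[1, 3, -2],
 [3, 0, 2]]

For real matrices with standard dot products, the defining identity <Ax, y> = <x, A^* y> gives (Ax)^T y = x^T (A^*) y, i.e. x^T A^T y = x^T (A^*) y. Since this holds for all x, y, we must have A^* = A^T. Therefore
A^* =
[[1, 3, -2],
 [3, 0, 2]].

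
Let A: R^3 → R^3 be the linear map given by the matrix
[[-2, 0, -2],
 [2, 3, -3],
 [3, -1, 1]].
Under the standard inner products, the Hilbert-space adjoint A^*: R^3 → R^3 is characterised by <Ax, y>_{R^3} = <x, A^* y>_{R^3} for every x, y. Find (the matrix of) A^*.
A^* = A^T =
[[-2, 2, 3],
 [0, 3, -1],
 [-2, -3, 1]]

For real matrices with standard dot products, the defining identity <Ax, y> = <x, A^* y> gives (Ax)^T y = x^T (A^*) y, i.e. x^T A^T y = x^T (A^*) y. Since this holds for all x, y, we must have A^* = A^T. Therefore
A^* =
[[-2, 2, 3],
 [0, 3, -1],
 [-2, -3, 1]].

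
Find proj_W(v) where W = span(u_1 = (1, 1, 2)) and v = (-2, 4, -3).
proj_W(v) = (-2/3, -2/3, -4/3)

Set up U = [u_1 | ... | u_1] ∈ R^(3×1). The projector onto W = col(U) is P = U (U^T U)^(-1) U^T.
Compute U^T U =
  [6],
and U^T v = (-4).
Solve U^T U · c = U^T v for the coefficients: c = (-2/3). The projection is proj_W(v) = U c.
Check: (v - proj_W(v)) · u_1 = 0  (should be 0).
Result: proj_W(v) = (-2/3, -2/3, -4/3).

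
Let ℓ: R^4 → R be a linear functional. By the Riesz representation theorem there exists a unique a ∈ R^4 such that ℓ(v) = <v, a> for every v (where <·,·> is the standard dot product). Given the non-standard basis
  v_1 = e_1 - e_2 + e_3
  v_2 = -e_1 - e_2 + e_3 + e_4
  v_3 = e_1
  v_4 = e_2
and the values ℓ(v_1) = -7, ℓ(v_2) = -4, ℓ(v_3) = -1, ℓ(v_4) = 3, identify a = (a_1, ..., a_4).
a = (-1, 3, -3, 1)

Write a = (a_1, ..., a_4) in the standard basis. For each basis vector v_i, ℓ(v_i) = <v_i, a> is a linear equation in the a_j's. Collect the n equations into a matrix system V a = ℓ, where row i of V is v_i (expressed in the standard basis). Since V is invertible (lower-triangular with 1s on the diagonal, up to permutation), solve by back-substitution:
  V =
[[1, -1, 1, 0],
 [-1, -1, 1, 1],
 [1, 0, 0, 0],
 [0, 1, 0, 0]]
  V a = (-7, -4, -1, 3)
Solving gives a = (-1, 3, -3, 1).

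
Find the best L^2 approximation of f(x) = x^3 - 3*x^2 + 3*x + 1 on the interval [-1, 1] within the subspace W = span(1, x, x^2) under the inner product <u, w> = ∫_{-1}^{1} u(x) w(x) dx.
g(x) = -3*x^2 + 18*x/5 + 1

The best approximation g ∈ W is the orthogonal projection of f onto W. Writing g = a_0 + a_1 x + a_2 x^2, the coefficients solve the normal equations G · a = b where
  G_{ij} = <φ_i, φ_j> and b_i = <f, φ_i>, with φ_0 = 1, φ_1 = x, φ_2 = x^2.
G =
  [2, 0, 2/3]
  [0, 2/3, 0]
  [2/3, 0, 2/5],
b = (0, 12/5, -8/15).
Solving gives a_0 = 1, a_1 = 18/5, a_2 = -3, so
  g(x) = -3*x^2 + 18*x/5 + 1.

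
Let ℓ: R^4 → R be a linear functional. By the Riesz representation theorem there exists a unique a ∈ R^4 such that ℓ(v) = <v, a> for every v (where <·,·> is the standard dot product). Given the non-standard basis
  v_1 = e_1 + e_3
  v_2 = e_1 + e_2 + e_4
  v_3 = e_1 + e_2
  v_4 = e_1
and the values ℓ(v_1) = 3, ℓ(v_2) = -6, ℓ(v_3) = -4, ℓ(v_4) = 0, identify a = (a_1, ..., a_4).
a = (0, -4, 3, -2)

Write a = (a_1, ..., a_4) in the standard basis. For each basis vector v_i, ℓ(v_i) = <v_i, a> is a linear equation in the a_j's. Collect the n equations into a matrix system V a = ℓ, where row i of V is v_i (expressed in the standard basis). Since V is invertible (lower-triangular with 1s on the diagonal, up to permutation), solve by back-substitution:
  V =
[[1, 0, 1, 0],
 [1, 1, 0, 1],
 [1, 1, 0, 0],
 [1, 0, 0, 0]]
  V a = (3, -6, -4, 0)
Solving gives a = (0, -4, 3, -2).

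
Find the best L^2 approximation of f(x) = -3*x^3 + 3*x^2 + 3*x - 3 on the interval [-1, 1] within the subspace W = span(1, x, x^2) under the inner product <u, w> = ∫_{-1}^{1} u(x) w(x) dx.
g(x) = 3*x^2 + 6*x/5 - 3

The best approximation g ∈ W is the orthogonal projection of f onto W. Writing g = a_0 + a_1 x + a_2 x^2, the coefficients solve the normal equations G · a = b where
  G_{ij} = <φ_i, φ_j> and b_i = <f, φ_i>, with φ_0 = 1, φ_1 = x, φ_2 = x^2.
G =
  [2, 0, 2/3]
  [0, 2/3, 0]
  [2/3, 0, 2/5],
b = (-4, 4/5, -4/5).
Solving gives a_0 = -3, a_1 = 6/5, a_2 = 3, so
  g(x) = 3*x^2 + 6*x/5 - 3.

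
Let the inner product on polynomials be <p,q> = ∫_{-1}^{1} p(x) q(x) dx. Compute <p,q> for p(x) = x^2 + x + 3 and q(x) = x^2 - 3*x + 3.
<p,q> = 102/5

Expand the product: p(x)·q(x) = x^4 - 2*x^3 + 3*x^2 - 6*x + 9.
∫_{-1}^{1} of each monomial x^k gives [2/(k+1) if k even, 0 if k odd]. Integrating term-by-term (or equivalently evaluating the antiderivative F(x) = x^5/5 - x^4/2 + x^3 - 3*x^2 + 9*x at the endpoints):
  F(1) − F(−1) = 67/10 − (-137/10) = 102/5.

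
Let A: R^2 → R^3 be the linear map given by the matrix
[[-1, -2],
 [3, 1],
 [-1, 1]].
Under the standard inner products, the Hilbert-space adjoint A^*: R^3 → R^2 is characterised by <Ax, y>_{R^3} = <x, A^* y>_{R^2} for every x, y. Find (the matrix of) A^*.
A^* = A^T =
[[-1, 3, -1],
 [-2, 1, 1]]

For real matrices with standard dot products, the defining identity <Ax, y> = <x, A^* y> gives (Ax)^T y = x^T (A^*) y, i.e. x^T A^T y = x^T (A^*) y. Since this holds for all x, y, we must have A^* = A^T. Therefore
A^* =
[[-1, 3, -1],
 [-2, 1, 1]].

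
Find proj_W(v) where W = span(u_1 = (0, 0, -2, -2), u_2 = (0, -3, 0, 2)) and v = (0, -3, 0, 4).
proj_W(v) = (0, -39/11, 9/11, 35/11)

Set up U = [u_1 | ... | u_2] ∈ R^(4×2). The projector onto W = col(U) is P = U (U^T U)^(-1) U^T.
Compute U^T U =
  [8, -4]
  [-4, 13],
and U^T v = (-8, 17).
Solve U^T U · c = U^T v for the coefficients: c = (-9/22, 13/11). The projection is proj_W(v) = U c.
Check: (v - proj_W(v)) · u_1 = 0  (should be 0).
Check: (v - proj_W(v)) · u_2 = 0  (should be 0).
Result: proj_W(v) = (0, -39/11, 9/11, 35/11).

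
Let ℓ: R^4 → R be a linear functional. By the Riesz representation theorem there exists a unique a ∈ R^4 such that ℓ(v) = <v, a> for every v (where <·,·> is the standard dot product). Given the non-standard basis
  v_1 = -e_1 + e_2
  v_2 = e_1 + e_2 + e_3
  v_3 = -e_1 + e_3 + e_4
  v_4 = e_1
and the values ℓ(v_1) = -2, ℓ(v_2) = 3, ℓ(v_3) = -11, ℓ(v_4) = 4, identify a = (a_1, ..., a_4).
a = (4, 2, -3, -4)

Write a = (a_1, ..., a_4) in the standard basis. For each basis vector v_i, ℓ(v_i) = <v_i, a> is a linear equation in the a_j's. Collect the n equations into a matrix system V a = ℓ, where row i of V is v_i (expressed in the standard basis). Since V is invertible (lower-triangular with 1s on the diagonal, up to permutation), solve by back-substitution:
  V =
[[-1, 1, 0, 0],
 [1, 1, 1, 0],
 [-1, 0, 1, 1],
 [1, 0, 0, 0]]
  V a = (-2, 3, -11, 4)
Solving gives a = (4, 2, -3, -4).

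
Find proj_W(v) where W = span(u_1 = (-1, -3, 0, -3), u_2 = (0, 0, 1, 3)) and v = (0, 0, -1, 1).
proj_W(v) = (12/109, 36/109, 11/109, 69/109)

Set up U = [u_1 | ... | u_2] ∈ R^(4×2). The projector onto W = col(U) is P = U (U^T U)^(-1) U^T.
Compute U^T U =
  [19, -9]
  [-9, 10],
and U^T v = (-3, 2).
Solve U^T U · c = U^T v for the coefficients: c = (-12/109, 11/109). The projection is proj_W(v) = U c.
Check: (v - proj_W(v)) · u_1 = 0  (should be 0).
Check: (v - proj_W(v)) · u_2 = 0  (should be 0).
Result: proj_W(v) = (12/109, 36/109, 11/109, 69/109).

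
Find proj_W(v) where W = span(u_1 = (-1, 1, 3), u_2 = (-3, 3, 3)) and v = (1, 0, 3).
proj_W(v) = (1/2, -1/2, 3)

Set up U = [u_1 | ... | u_2] ∈ R^(3×2). The projector onto W = col(U) is P = U (U^T U)^(-1) U^T.
Compute U^T U =
  [11, 15]
  [15, 27],
and U^T v = (8, 6).
Solve U^T U · c = U^T v for the coefficients: c = (7/4, -3/4). The projection is proj_W(v) = U c.
Check: (v - proj_W(v)) · u_1 = 0  (should be 0).
Check: (v - proj_W(v)) · u_2 = 0  (should be 0).
Result: proj_W(v) = (1/2, -1/2, 3).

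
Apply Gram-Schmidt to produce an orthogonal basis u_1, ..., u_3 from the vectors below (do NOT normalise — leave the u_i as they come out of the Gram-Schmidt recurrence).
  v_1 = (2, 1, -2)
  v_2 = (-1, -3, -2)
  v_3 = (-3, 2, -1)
Orthogonal basis:
  u_1 = (2, 1, -2)
  u_2 = (-7/9, -26/9, -20/9)
  u_3 = (-328/125, 246/125, -41/25)

Apply the Gram-Schmidt recurrence
  u_1 = v_1
  u_i = v_i − Σ_{j<i} ((v_i · u_j) / (u_j · u_j)) · u_j.

Step by step this gives:
  u_1 = (2, 1, -2)
  u_2 = (-7/9, -26/9, -20/9)
  u_3 = (-328/125, 246/125, -41/25)

Orthogonality check:
  u_2 · u_1 = 0 (should be 0)
  u_3 · u_1 = 0 (should be 0)
  u_3 · u_2 = 0 (should be 0)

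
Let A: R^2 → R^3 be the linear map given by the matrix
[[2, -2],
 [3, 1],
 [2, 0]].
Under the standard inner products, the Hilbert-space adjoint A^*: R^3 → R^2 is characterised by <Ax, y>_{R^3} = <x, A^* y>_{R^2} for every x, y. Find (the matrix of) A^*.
A^* = A^T =
[[2, 3, 2],
 [-2, 1, 0]]

For real matrices with standard dot products, the defining identity <Ax, y> = <x, A^* y> gives (Ax)^T y = x^T (A^*) y, i.e. x^T A^T y = x^T (A^*) y. Since this holds for all x, y, we must have A^* = A^T. Therefore
A^* =
[[2, 3, 2],
 [-2, 1, 0]].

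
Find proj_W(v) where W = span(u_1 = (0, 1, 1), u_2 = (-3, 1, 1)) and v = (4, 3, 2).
proj_W(v) = (4, 5/2, 5/2)

Set up U = [u_1 | ... | u_2] ∈ R^(3×2). The projector onto W = col(U) is P = U (U^T U)^(-1) U^T.
Compute U^T U =
  [2, 2]
  [2, 11],
and U^T v = (5, -7).
Solve U^T U · c = U^T v for the coefficients: c = (23/6, -4/3). The projection is proj_W(v) = U c.
Check: (v - proj_W(v)) · u_1 = 0  (should be 0).
Check: (v - proj_W(v)) · u_2 = 0  (should be 0).
Result: proj_W(v) = (4, 5/2, 5/2).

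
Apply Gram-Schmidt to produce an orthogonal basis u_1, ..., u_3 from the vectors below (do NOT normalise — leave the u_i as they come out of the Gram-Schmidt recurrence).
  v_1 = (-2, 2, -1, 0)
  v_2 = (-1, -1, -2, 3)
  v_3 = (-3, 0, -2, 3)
Orthogonal basis:
  u_1 = (-2, 2, -1, 0)
  u_2 = (-5/9, -13/9, -16/9, 3)
  u_3 = (-89/131, -48/131, 82/131, 9/131)

Apply the Gram-Schmidt recurrence
  u_1 = v_1
  u_i = v_i − Σ_{j<i} ((v_i · u_j) / (u_j · u_j)) · u_j.

Step by step this gives:
  u_1 = (-2, 2, -1, 0)
  u_2 = (-5/9, -13/9, -16/9, 3)
  u_3 = (-89/131, -48/131, 82/131, 9/131)

Orthogonality check:
  u_2 · u_1 = 0 (should be 0)
  u_3 · u_1 = 0 (should be 0)
  u_3 · u_2 = 0 (should be 0)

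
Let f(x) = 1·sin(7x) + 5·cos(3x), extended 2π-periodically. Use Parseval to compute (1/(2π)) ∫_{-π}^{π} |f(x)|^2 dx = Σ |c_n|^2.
Σ |c_n|^2 = 13

Expand |f|^2 and use orthogonality of {sin(nx), cos(mx)} on [-π, π]:
  ∫_{-π}^{π} sin(nx)^2 dx = π, ∫ cos(mx)^2 dx = π, and cross terms integrate to 0.
So ∫_{-π}^{π} f(x)^2 dx = 1^2 · π + 5^2 · π = (1 + 25)π.
Divide by 2π: (1 + 25)/2 = 13.
By Parseval, this equals Σ |c_n|^2.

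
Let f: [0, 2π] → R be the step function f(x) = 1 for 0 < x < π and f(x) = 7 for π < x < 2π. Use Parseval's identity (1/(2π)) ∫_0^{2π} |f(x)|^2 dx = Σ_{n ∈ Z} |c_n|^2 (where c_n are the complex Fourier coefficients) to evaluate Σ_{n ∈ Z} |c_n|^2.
Σ |c_n|^2 = 25

Parseval equates the L^2 energy of f (normalised by 1/(2π)) with the ℓ^2 sum of its Fourier coefficients: (1/(2π)) ∫_0^{2π} |f|^2 = Σ |c_n|^2.
Compute the left side: (1/(2π)) [∫_0^π 1^2 dx + ∫_π^{2π} 7^2 dx] = (1/(2π)) · (1π + 49π) = (1 + 49)/2 = 25.
So Σ_{n ∈ Z} |c_n|^2 = 25.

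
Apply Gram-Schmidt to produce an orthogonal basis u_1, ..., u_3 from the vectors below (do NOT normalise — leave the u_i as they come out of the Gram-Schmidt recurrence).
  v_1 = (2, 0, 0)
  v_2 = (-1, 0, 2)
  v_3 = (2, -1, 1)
Orthogonal basis:
  u_1 = (2, 0, 0)
  u_2 = (0, 0, 2)
  u_3 = (0, -1, 0)

Apply the Gram-Schmidt recurrence
  u_1 = v_1
  u_i = v_i − Σ_{j<i} ((v_i · u_j) / (u_j · u_j)) · u_j.

Step by step this gives:
  u_1 = (2, 0, 0)
  u_2 = (0, 0, 2)
  u_3 = (0, -1, 0)

Orthogonality check:
  u_2 · u_1 = 0 (should be 0)
  u_3 · u_1 = 0 (should be 0)
  u_3 · u_2 = 0 (should be 0)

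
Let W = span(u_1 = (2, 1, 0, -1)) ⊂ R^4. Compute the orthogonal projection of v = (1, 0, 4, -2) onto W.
proj_W(v) = (4/3, 2/3, 0, -2/3)

Set up U = [u_1 | ... | u_1] ∈ R^(4×1). The projector onto W = col(U) is P = U (U^T U)^(-1) U^T.
Compute U^T U =
  [6],
and U^T v = (4).
Solve U^T U · c = U^T v for the coefficients: c = (2/3). The projection is proj_W(v) = U c.
Check: (v - proj_W(v)) · u_1 = 0  (should be 0).
Result: proj_W(v) = (4/3, 2/3, 0, -2/3).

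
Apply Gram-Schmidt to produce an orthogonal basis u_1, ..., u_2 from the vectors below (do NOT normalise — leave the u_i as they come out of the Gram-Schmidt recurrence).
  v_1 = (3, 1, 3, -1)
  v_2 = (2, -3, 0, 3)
Orthogonal basis:
  u_1 = (3, 1, 3, -1)
  u_2 = (2, -3, 0, 3)

Apply the Gram-Schmidt recurrence
  u_1 = v_1
  u_i = v_i − Σ_{j<i} ((v_i · u_j) / (u_j · u_j)) · u_j.

Step by step this gives:
  u_1 = (3, 1, 3, -1)
  u_2 = (2, -3, 0, 3)

Orthogonality check:
  u_2 · u_1 = 0 (should be 0)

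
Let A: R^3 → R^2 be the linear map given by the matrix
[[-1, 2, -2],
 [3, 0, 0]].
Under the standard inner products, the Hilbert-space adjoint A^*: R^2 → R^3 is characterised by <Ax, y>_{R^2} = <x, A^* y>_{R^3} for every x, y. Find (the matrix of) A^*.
A^* = A^T =
[[-1, 3],
 [2, 0],
 [-2, 0]]

For real matrices with standard dot products, the defining identity <Ax, y> = <x, A^* y> gives (Ax)^T y = x^T (A^*) y, i.e. x^T A^T y = x^T (A^*) y. Since this holds for all x, y, we must have A^* = A^T. Therefore
A^* =
[[-1, 3],
 [2, 0],
 [-2, 0]].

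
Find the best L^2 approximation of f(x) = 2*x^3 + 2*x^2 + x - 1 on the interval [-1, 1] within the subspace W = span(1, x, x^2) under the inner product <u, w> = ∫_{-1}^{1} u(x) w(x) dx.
g(x) = 2*x^2 + 11*x/5 - 1

The best approximation g ∈ W is the orthogonal projection of f onto W. Writing g = a_0 + a_1 x + a_2 x^2, the coefficients solve the normal equations G · a = b where
  G_{ij} = <φ_i, φ_j> and b_i = <f, φ_i>, with φ_0 = 1, φ_1 = x, φ_2 = x^2.
G =
  [2, 0, 2/3]
  [0, 2/3, 0]
  [2/3, 0, 2/5],
b = (-2/3, 22/15, 2/15).
Solving gives a_0 = -1, a_1 = 11/5, a_2 = 2, so
  g(x) = 2*x^2 + 11*x/5 - 1.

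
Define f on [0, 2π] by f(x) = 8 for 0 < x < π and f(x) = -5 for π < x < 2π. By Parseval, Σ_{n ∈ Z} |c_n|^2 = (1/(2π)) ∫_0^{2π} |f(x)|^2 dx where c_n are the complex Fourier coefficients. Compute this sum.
Σ |c_n|^2 = 89/2

Parseval equates the L^2 energy of f (normalised by 1/(2π)) with the ℓ^2 sum of its Fourier coefficients: (1/(2π)) ∫_0^{2π} |f|^2 = Σ |c_n|^2.
Compute the left side: (1/(2π)) [∫_0^π 8^2 dx + ∫_π^{2π} (-5)^2 dx] = (1/(2π)) · (64π + 25π) = (64 + 25)/2 = 89/2.
So Σ_{n ∈ Z} |c_n|^2 = 89/2.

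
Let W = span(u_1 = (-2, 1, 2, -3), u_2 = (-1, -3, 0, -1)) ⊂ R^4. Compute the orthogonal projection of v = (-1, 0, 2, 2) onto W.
proj_W(v) = (7/97, 28/97, 2/97, 6/97)

Set up U = [u_1 | ... | u_2] ∈ R^(4×2). The projector onto W = col(U) is P = U (U^T U)^(-1) U^T.
Compute U^T U =
  [18, 2]
  [2, 11],
and U^T v = (0, -1).
Solve U^T U · c = U^T v for the coefficients: c = (1/97, -9/97). The projection is proj_W(v) = U c.
Check: (v - proj_W(v)) · u_1 = 0  (should be 0).
Check: (v - proj_W(v)) · u_2 = 0  (should be 0).
Result: proj_W(v) = (7/97, 28/97, 2/97, 6/97).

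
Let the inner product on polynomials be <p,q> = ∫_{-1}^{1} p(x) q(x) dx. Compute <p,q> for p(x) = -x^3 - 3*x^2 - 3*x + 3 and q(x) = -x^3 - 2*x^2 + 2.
<p,q> = 276/35

Expand the product: p(x)·q(x) = x^6 + 5*x^5 + 9*x^4 + x^3 - 12*x^2 - 6*x + 6.
∫_{-1}^{1} of each monomial x^k gives [2/(k+1) if k even, 0 if k odd]. Integrating term-by-term (or equivalently evaluating the antiderivative F(x) = x^7/7 + 5*x^6/6 + 9*x^5/5 + x^4/4 - 4*x^3 - 3*x^2 + 6*x at the endpoints):
  F(1) − F(−1) = 851/420 − (-2461/420) = 276/35.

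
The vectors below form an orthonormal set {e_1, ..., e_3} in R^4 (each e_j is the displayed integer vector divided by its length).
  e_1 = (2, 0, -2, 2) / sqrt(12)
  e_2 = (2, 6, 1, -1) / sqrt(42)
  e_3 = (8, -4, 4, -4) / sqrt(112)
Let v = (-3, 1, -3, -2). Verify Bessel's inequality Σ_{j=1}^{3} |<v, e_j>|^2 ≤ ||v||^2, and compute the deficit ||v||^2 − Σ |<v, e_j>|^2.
Σ |<v, e_j>|^2 = 21/2; ||v||^2 = 23; deficit = 25/2

Write each e_j = u_j / sqrt(<u_j, u_j>) where u_j is the displayed integer vector. Then <v, e_j> = <v, u_j> / sqrt(<u_j, u_j>), so |<v, e_j>|^2 = <v, u_j>^2 / <u_j, u_j>.
Coefficients: <v, e_1> = -4/sqrt(12), <v, e_2> = -1/sqrt(42), <v, e_3> = -32/sqrt(112).
Square and sum: Σ |<v, e_j>|^2 = 21/2.
Compute ||v||^2 = v·v = 23.
Deficit = 23 − 21/2 = 25/2 ≥ 0, confirming Bessel's inequality. (The deficit equals ||v − Σ <v,e_j> e_j||^2, the squared distance from v to span{e_j}.)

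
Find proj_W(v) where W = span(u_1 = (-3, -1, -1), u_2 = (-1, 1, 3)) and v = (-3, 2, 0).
proj_W(v) = (-77/30, -1/6, 13/15)

Set up U = [u_1 | ... | u_2] ∈ R^(3×2). The projector onto W = col(U) is P = U (U^T U)^(-1) U^T.
Compute U^T U =
  [11, -1]
  [-1, 11],
and U^T v = (7, 5).
Solve U^T U · c = U^T v for the coefficients: c = (41/60, 31/60). The projection is proj_W(v) = U c.
Check: (v - proj_W(v)) · u_1 = 0  (should be 0).
Check: (v - proj_W(v)) · u_2 = 0  (should be 0).
Result: proj_W(v) = (-77/30, -1/6, 13/15).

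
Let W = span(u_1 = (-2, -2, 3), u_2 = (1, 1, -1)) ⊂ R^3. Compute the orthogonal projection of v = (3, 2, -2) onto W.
proj_W(v) = (5/2, 5/2, -2)

Set up U = [u_1 | ... | u_2] ∈ R^(3×2). The projector onto W = col(U) is P = U (U^T U)^(-1) U^T.
Compute U^T U =
  [17, -7]
  [-7, 3],
and U^T v = (-16, 7).
Solve U^T U · c = U^T v for the coefficients: c = (1/2, 7/2). The projection is proj_W(v) = U c.
Check: (v - proj_W(v)) · u_1 = 0  (should be 0).
Check: (v - proj_W(v)) · u_2 = 0  (should be 0).
Result: proj_W(v) = (5/2, 5/2, -2).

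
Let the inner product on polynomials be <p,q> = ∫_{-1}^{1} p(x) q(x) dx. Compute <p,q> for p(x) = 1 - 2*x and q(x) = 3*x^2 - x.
<p,q> = 10/3

Expand the product: p(x)·q(x) = -6*x^3 + 5*x^2 - x.
∫_{-1}^{1} of each monomial x^k gives [2/(k+1) if k even, 0 if k odd]. Integrating term-by-term (or equivalently evaluating the antiderivative F(x) = -3*x^4/2 + 5*x^3/3 - x^2/2 at the endpoints):
  F(1) − F(−1) = -1/3 − (-11/3) = 10/3.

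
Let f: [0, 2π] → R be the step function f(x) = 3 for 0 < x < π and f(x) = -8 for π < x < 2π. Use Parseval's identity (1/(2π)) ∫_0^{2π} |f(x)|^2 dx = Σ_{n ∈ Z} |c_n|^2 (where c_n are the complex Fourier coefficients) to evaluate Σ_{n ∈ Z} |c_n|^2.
Σ |c_n|^2 = 73/2

Parseval equates the L^2 energy of f (normalised by 1/(2π)) with the ℓ^2 sum of its Fourier coefficients: (1/(2π)) ∫_0^{2π} |f|^2 = Σ |c_n|^2.
Compute the left side: (1/(2π)) [∫_0^π 3^2 dx + ∫_π^{2π} (-8)^2 dx] = (1/(2π)) · (9π + 64π) = (9 + 64)/2 = 73/2.
So Σ_{n ∈ Z} |c_n|^2 = 73/2.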